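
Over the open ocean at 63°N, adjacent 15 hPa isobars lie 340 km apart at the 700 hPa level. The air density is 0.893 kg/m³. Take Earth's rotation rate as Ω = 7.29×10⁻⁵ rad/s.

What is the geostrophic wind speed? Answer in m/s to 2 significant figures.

Coriolis parameter at 63°N:
f = 2Ω sin φ = 2 × 7.29×10⁻⁵ × sin 63° = 1.30×10⁻⁴ s⁻¹
Pressure gradient: |∂P/∂n| = 1500 Pa / 340000 m = 4.41×10⁻³ Pa/m
Geostrophic balance (pressure-gradient force = Coriolis force):
V_g = (1/(fρ)) |∂P/∂n| = 4.41×10⁻³ / (1.30×10⁻⁴ × 0.893) = 38.0 m/s

38 m/s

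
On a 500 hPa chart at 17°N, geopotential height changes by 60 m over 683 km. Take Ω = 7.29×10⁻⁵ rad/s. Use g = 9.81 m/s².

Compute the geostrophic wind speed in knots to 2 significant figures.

Coriolis parameter at 17°N:
f = 2Ω sin φ = 2 × 7.29×10⁻⁵ × sin 17° = 4.26×10⁻⁵ s⁻¹
Height gradient: |∂Z/∂n| = 60 m / 683000 m = 8.78×10⁻⁵
On a pressure surface, geostrophic balance gives V_g = (g/f)|∂Z/∂n|:
V_g = 9.81 × 8.78×10⁻⁵ / 4.26×10⁻⁵ = 20.2 m/s
Converting: 20.2 m/s × 1.944 = 39 knots

39 knots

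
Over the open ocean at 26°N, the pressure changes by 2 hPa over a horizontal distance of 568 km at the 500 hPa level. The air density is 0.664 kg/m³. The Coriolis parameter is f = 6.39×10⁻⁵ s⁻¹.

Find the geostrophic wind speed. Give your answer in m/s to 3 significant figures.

8.30 m/s

Pressure gradient: |∂P/∂n| = 200 Pa / 568000 m = 3.52×10⁻⁴ Pa/m
Geostrophic balance (pressure-gradient force = Coriolis force):
V_g = (1/(fρ)) |∂P/∂n| = 3.52×10⁻⁴ / (6.39×10⁻⁵ × 0.664) = 8.30 m/s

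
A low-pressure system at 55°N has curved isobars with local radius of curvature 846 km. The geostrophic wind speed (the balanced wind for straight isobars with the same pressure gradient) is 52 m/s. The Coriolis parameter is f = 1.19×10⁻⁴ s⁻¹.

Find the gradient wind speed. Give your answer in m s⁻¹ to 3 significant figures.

Around a low, centrifugal force acts outward with Coriolis, so pressure-gradient force balances both:
(1/ρ)|∂P/∂n| = fV + V²/R  →  V² + fR·V − fR·V_g = 0
With fR = 1.19×10⁻⁴ × 846×10³ m = 101 m/s:
V = [−fR + √((fR)² + 4 fR V_g)]/2 = [−101 + √(101² + 4×101×52)]/2 = 37.8 m/s
Subgeostrophic (V < V_g = 52 m/s), as expected around a low.

37.8 m s⁻¹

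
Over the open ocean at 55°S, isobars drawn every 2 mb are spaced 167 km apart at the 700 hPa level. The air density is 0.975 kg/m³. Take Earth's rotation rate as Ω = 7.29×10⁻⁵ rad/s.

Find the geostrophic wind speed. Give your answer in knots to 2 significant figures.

20 knots

Coriolis parameter at 55°S:
f = 2Ω sin φ = 2 × 7.29×10⁻⁵ × sin 55° = 1.19×10⁻⁴ s⁻¹
Pressure gradient: |∂P/∂n| = 200 Pa / 167000 m = 1.20×10⁻³ Pa/m
Geostrophic balance (pressure-gradient force = Coriolis force):
V_g = (1/(fρ)) |∂P/∂n| = 1.20×10⁻³ / (1.19×10⁻⁴ × 0.975) = 10.3 m/s
Converting: 10.3 m/s × 1.944 = 20 knots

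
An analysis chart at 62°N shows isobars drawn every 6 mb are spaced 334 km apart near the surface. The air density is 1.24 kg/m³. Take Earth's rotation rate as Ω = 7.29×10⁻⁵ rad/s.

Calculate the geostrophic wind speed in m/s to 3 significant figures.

11.3 m/s

Coriolis parameter at 62°N:
f = 2Ω sin φ = 2 × 7.29×10⁻⁵ × sin 62° = 1.29×10⁻⁴ s⁻¹
Pressure gradient: |∂P/∂n| = 600 Pa / 334000 m = 1.80×10⁻³ Pa/m
Geostrophic balance (pressure-gradient force = Coriolis force):
V_g = (1/(fρ)) |∂P/∂n| = 1.80×10⁻³ / (1.29×10⁻⁴ × 1.24) = 11.3 m/s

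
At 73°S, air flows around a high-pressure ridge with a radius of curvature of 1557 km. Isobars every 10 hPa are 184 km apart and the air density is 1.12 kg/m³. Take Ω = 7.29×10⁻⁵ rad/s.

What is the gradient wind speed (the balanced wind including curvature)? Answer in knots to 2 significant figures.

85 knots

Coriolis parameter at 73°S:
f = 2Ω sin φ = 2 × 7.29×10⁻⁵ × sin 73° = 1.39×10⁻⁴ s⁻¹
Pressure gradient: |∂P/∂n| = 1000 Pa / 184000 m = 5.43×10⁻³ Pa/m
Geostrophic speed: V_g = |∂P/∂n|/(fρ) = 5.43×10⁻³/(1.39×10⁻⁴ × 1.12) = 34.8 m/s
Around a high, pressure-gradient force acts outward with centrifugal, so Coriolis balances both:
fV = (1/ρ)|∂P/∂n| + V²/R  →  V² − fR·V + fR·V_g = 0
With fR = 1.39×10⁻⁴ × 1557×10³ m = 217 m/s:
V = [fR − √((fR)² − 4 fR V_g)]/2 = [217 − √(217² − 4×217×34.8)]/2 = 43.5 m/s
Supergeostrophic (V > V_g = 34.8 m/s), as expected around a high.
Converting: 43.5 m/s × 1.944 = 85 knots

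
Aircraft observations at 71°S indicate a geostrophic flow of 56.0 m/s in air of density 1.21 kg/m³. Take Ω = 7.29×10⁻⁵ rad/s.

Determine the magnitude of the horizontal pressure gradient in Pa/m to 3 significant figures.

9.34×10⁻³ Pa/m

Coriolis parameter at 71°S:
f = 2Ω sin φ = 2 × 7.29×10⁻⁵ × sin 71° = 1.38×10⁻⁴ s⁻¹
Geostrophic balance rearranged: |∂P/∂n| = f ρ V_g
|∂P/∂n| = 1.38×10⁻⁴ × 1.21 × 56.0 = 9.34×10⁻³ Pa/m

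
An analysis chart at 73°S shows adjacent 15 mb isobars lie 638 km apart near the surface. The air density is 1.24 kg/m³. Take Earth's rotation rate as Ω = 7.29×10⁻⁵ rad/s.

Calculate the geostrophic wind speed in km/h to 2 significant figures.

49 km/h

Coriolis parameter at 73°S:
f = 2Ω sin φ = 2 × 7.29×10⁻⁵ × sin 73° = 1.39×10⁻⁴ s⁻¹
Pressure gradient: |∂P/∂n| = 1500 Pa / 638000 m = 2.35×10⁻³ Pa/m
Geostrophic balance (pressure-gradient force = Coriolis force):
V_g = (1/(fρ)) |∂P/∂n| = 2.35×10⁻³ / (1.39×10⁻⁴ × 1.24) = 13.6 m/s
Converting: 13.6 m/s × 3.6 = 49 km/h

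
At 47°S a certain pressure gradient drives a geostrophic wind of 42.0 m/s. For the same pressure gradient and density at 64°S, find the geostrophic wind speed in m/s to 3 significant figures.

With the same pressure gradient and density, V_g ∝ 1/f ∝ 1/sin φ.
V₂ = V₁ · sin φ₁ / sin φ₂ = 42.0 × sin 47° / sin 64°
V₂ = 42.0 × 0.7314/0.8988 = 34.2 m/s

34.2 m/s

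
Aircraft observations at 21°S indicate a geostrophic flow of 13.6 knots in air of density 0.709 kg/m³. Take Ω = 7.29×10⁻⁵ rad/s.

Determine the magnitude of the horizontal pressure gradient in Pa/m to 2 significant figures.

Coriolis parameter at 21°S:
f = 2Ω sin φ = 2 × 7.29×10⁻⁵ × sin 21° = 5.23×10⁻⁵ s⁻¹
Wind speed in SI: 13.6 knots = 7.00 m/s
Geostrophic balance rearranged: |∂P/∂n| = f ρ V_g
|∂P/∂n| = 5.23×10⁻⁵ × 0.709 × 7.00 = 2.59×10⁻⁴ Pa/m

2.6×10⁻⁴ Pa/m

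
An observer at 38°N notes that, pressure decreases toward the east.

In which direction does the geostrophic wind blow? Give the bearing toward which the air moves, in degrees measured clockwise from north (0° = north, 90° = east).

180°

The pressure-gradient force points toward the east (bearing 090°).
Geostrophic balance: in the Northern Hemisphere the Coriolis force deflects motion to the right, so the geostrophic wind blows 90° to the right of the pressure-gradient force (low pressure on the left).
Rotating 090° by 90° clockwise gives 180° — the wind blows toward the south.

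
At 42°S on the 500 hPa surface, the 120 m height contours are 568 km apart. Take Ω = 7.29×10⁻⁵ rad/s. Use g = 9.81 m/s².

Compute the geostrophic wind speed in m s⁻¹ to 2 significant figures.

21 m s⁻¹

Coriolis parameter at 42°S:
f = 2Ω sin φ = 2 × 7.29×10⁻⁵ × sin 42° = 9.76×10⁻⁵ s⁻¹
Height gradient: |∂Z/∂n| = 120 m / 568000 m = 2.11×10⁻⁴
On a pressure surface, geostrophic balance gives V_g = (g/f)|∂Z/∂n|:
V_g = 9.81 × 2.11×10⁻⁴ / 9.76×10⁻⁵ = 21.2 m/s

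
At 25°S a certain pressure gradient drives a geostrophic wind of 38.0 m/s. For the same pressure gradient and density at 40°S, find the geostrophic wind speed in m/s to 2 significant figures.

25 m/s

With the same pressure gradient and density, V_g ∝ 1/f ∝ 1/sin φ.
V₂ = V₁ · sin φ₁ / sin φ₂ = 38.0 × sin 25° / sin 40°
V₂ = 38.0 × 0.4226/0.6428 = 25 m/s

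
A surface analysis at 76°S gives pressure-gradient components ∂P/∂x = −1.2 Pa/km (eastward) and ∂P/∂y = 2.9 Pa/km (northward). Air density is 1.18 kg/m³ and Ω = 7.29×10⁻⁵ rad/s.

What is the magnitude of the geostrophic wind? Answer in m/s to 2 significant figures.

19 m/s

Coriolis parameter at 76°S:
f = 2Ω sin φ = 2 × 7.29×10⁻⁵ × sin 76° = 1.41×10⁻⁴ s⁻¹
In the Southern Hemisphere f is negative: f = −1.41×10⁻⁴ s⁻¹.
Component geostrophic relations (x east, y north):
u_g = −(1/(fρ)) ∂P/∂y,  v_g = (1/(fρ)) ∂P/∂x
u_g = −(2.9×10⁻³)/(−1.41×10⁻⁴ × 1.18) = 17.4 m/s;  v_g = (−1.2×10⁻³)/(−1.41×10⁻⁴ × 1.18) = 7.19 m/s
|V_g| = √(u_g² + v_g²) = 18.8 m/s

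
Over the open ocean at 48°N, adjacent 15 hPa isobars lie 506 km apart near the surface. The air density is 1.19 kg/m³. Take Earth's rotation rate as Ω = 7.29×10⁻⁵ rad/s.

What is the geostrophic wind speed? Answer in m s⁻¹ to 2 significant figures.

23 m s⁻¹

Coriolis parameter at 48°N:
f = 2Ω sin φ = 2 × 7.29×10⁻⁵ × sin 48° = 1.08×10⁻⁴ s⁻¹
Pressure gradient: |∂P/∂n| = 1500 Pa / 506000 m = 2.96×10⁻³ Pa/m
Geostrophic balance (pressure-gradient force = Coriolis force):
V_g = (1/(fρ)) |∂P/∂n| = 2.96×10⁻³ / (1.08×10⁻⁴ × 1.19) = 23.0 m/s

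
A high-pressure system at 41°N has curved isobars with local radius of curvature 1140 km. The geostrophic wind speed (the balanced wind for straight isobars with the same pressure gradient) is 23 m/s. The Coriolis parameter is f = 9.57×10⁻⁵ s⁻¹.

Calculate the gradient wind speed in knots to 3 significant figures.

64.1 knots

Around a high, pressure-gradient force acts outward with centrifugal, so Coriolis balances both:
fV = (1/ρ)|∂P/∂n| + V²/R  →  V² − fR·V + fR·V_g = 0
With fR = 9.57×10⁻⁵ × 1140×10³ m = 109 m/s:
V = [fR − √((fR)² − 4 fR V_g)]/2 = [109 − √(109² − 4×109×23)]/2 = 33 m/s
Supergeostrophic (V > V_g = 23 m/s), as expected around a high.
Converting: 33 m/s × 1.944 = 64.1 knots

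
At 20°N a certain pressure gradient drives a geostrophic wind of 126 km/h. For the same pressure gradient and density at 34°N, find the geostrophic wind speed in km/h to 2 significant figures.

77 km/h

With the same pressure gradient and density, V_g ∝ 1/f ∝ 1/sin φ.
V₂ = V₁ · sin φ₁ / sin φ₂ = 126 × sin 20° / sin 34°
V₂ = 126 × 0.3420/0.5592 = 77 km/h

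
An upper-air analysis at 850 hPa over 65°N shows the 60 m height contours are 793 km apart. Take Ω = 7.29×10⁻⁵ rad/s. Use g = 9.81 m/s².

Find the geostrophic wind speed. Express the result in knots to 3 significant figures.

10.9 knots

Coriolis parameter at 65°N:
f = 2Ω sin φ = 2 × 7.29×10⁻⁵ × sin 65° = 1.32×10⁻⁴ s⁻¹
Height gradient: |∂Z/∂n| = 60 m / 793000 m = 7.57×10⁻⁵
On a pressure surface, geostrophic balance gives V_g = (g/f)|∂Z/∂n|:
V_g = 9.81 × 7.57×10⁻⁵ / 1.32×10⁻⁴ = 5.62 m/s
Converting: 5.62 m/s × 1.944 = 10.9 knots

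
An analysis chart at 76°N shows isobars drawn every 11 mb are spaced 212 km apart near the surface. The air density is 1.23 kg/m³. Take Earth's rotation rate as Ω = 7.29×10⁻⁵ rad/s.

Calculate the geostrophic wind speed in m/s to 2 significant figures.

Coriolis parameter at 76°N:
f = 2Ω sin φ = 2 × 7.29×10⁻⁵ × sin 76° = 1.41×10⁻⁴ s⁻¹
Pressure gradient: |∂P/∂n| = 1100 Pa / 212000 m = 5.19×10⁻³ Pa/m
Geostrophic balance (pressure-gradient force = Coriolis force):
V_g = (1/(fρ)) |∂P/∂n| = 5.19×10⁻³ / (1.41×10⁻⁴ × 1.23) = 29.8 m/s

30 m/s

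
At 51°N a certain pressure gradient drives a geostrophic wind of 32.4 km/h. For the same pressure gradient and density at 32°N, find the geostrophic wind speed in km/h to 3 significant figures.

With the same pressure gradient and density, V_g ∝ 1/f ∝ 1/sin φ.
V₂ = V₁ · sin φ₁ / sin φ₂ = 32.4 × sin 51° / sin 32°
V₂ = 32.4 × 0.7771/0.5299 = 47.5 km/h

47.5 km/h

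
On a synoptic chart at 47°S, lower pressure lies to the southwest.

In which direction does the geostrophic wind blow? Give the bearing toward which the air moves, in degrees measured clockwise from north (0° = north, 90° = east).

135°

The pressure-gradient force points toward the southwest (bearing 225°).
Geostrophic balance: in the Southern Hemisphere the Coriolis force deflects motion to the left, so the geostrophic wind blows 90° to the left of the pressure-gradient force (low pressure on the right).
Rotating 225° by 90° counterclockwise gives 135° — the wind blows toward the southeast.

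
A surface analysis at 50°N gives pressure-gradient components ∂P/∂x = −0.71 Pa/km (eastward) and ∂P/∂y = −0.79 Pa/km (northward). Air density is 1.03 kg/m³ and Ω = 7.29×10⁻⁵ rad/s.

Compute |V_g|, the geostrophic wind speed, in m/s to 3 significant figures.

Coriolis parameter at 50°N:
f = 2Ω sin φ = 2 × 7.29×10⁻⁵ × sin 50° = 1.12×10⁻⁴ s⁻¹
Component geostrophic relations (x east, y north):
u_g = −(1/(fρ)) ∂P/∂y,  v_g = (1/(fρ)) ∂P/∂x
u_g = −(−0.79×10⁻³)/(1.12×10⁻⁴ × 1.03) = 6.87 m/s;  v_g = (−0.71×10⁻³)/(1.12×10⁻⁴ × 1.03) = −6.17 m/s
|V_g| = √(u_g² + v_g²) = 9.23 m/s

9.23 m/s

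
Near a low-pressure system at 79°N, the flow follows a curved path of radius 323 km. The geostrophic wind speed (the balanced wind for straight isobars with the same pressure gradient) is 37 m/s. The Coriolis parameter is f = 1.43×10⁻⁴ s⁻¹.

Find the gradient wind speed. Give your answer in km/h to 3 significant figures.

87.3 km/h

Around a low, centrifugal force acts outward with Coriolis, so pressure-gradient force balances both:
(1/ρ)|∂P/∂n| = fV + V²/R  →  V² + fR·V − fR·V_g = 0
With fR = 1.43×10⁻⁴ × 323×10³ m = 46.2 m/s:
V = [−fR + √((fR)² + 4 fR V_g)]/2 = [−46.2 + √(46.2² + 4×46.2×37)]/2 = 24.3 m/s
Subgeostrophic (V < V_g = 37 m/s), as expected around a low.
Converting: 24.3 m/s × 3.6 = 87.3 km/h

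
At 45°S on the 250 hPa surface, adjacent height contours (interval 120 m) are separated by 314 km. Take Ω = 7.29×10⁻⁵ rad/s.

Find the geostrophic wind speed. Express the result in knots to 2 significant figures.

Coriolis parameter at 45°S:
f = 2Ω sin φ = 2 × 7.29×10⁻⁵ × sin 45° = 1.03×10⁻⁴ s⁻¹
Height gradient: |∂Z/∂n| = 120 m / 314000 m = 3.82×10⁻⁴
On a pressure surface, geostrophic balance gives V_g = (g/f)|∂Z/∂n|:
V_g = 9.81 × 3.82×10⁻⁴ / 1.03×10⁻⁴ = 36.4 m/s
Converting: 36.4 m/s × 1.944 = 71 knots

71 knots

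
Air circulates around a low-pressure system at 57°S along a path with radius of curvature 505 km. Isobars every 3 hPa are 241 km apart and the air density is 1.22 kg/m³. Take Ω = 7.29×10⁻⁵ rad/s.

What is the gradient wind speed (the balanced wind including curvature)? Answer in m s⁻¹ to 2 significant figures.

7.4 m s⁻¹

Coriolis parameter at 57°S:
f = 2Ω sin φ = 2 × 7.29×10⁻⁵ × sin 57° = 1.22×10⁻⁴ s⁻¹
Pressure gradient: |∂P/∂n| = 300 Pa / 241000 m = 1.24×10⁻³ Pa/m
Geostrophic speed: V_g = |∂P/∂n|/(fρ) = 1.24×10⁻³/(1.22×10⁻⁴ × 1.22) = 8.34 m/s
Around a low, centrifugal force acts outward with Coriolis, so pressure-gradient force balances both:
(1/ρ)|∂P/∂n| = fV + V²/R  →  V² + fR·V − fR·V_g = 0
With fR = 1.22×10⁻⁴ × 505×10³ m = 61.8 m/s:
V = [−fR + √((fR)² + 4 fR V_g)]/2 = [−61.8 + √(61.8² + 4×61.8×8.34)]/2 = 7.45 m/s
Subgeostrophic (V < V_g = 8.34 m/s), as expected around a low.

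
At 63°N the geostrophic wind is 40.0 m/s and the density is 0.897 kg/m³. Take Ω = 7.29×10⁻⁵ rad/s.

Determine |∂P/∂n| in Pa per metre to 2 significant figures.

Coriolis parameter at 63°N:
f = 2Ω sin φ = 2 × 7.29×10⁻⁵ × sin 63° = 1.30×10⁻⁴ s⁻¹
Geostrophic balance rearranged: |∂P/∂n| = f ρ V_g
|∂P/∂n| = 1.30×10⁻⁴ × 0.897 × 40.0 = 4.66×10⁻³ Pa/m

4.7×10⁻³ Pa/m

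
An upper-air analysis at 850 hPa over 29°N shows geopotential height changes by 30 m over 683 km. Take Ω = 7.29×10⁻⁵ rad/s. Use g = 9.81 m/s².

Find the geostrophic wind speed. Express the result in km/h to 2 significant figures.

22 km/h

Coriolis parameter at 29°N:
f = 2Ω sin φ = 2 × 7.29×10⁻⁵ × sin 29° = 7.07×10⁻⁵ s⁻¹
Height gradient: |∂Z/∂n| = 30 m / 683000 m = 4.39×10⁻⁵
On a pressure surface, geostrophic balance gives V_g = (g/f)|∂Z/∂n|:
V_g = 9.81 × 4.39×10⁻⁵ / 7.07×10⁻⁵ = 6.10 m/s
Converting: 6.10 m/s × 3.6 = 22 km/h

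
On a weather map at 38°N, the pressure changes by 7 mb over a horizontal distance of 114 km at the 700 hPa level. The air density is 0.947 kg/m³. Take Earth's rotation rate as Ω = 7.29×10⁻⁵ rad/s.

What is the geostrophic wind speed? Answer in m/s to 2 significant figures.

72 m/s

Coriolis parameter at 38°N:
f = 2Ω sin φ = 2 × 7.29×10⁻⁵ × sin 38° = 8.98×10⁻⁵ s⁻¹
Pressure gradient: |∂P/∂n| = 700 Pa / 114000 m = 6.14×10⁻³ Pa/m
Geostrophic balance (pressure-gradient force = Coriolis force):
V_g = (1/(fρ)) |∂P/∂n| = 6.14×10⁻³ / (8.98×10⁻⁵ × 0.947) = 72.2 m/s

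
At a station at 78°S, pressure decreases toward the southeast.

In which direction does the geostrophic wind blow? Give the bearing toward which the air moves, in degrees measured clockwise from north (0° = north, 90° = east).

045°

The pressure-gradient force points toward the southeast (bearing 135°).
Geostrophic balance: in the Southern Hemisphere the Coriolis force deflects motion to the left, so the geostrophic wind blows 90° to the left of the pressure-gradient force (low pressure on the right).
Rotating 135° by 90° counterclockwise gives 045° — the wind blows toward the northeast.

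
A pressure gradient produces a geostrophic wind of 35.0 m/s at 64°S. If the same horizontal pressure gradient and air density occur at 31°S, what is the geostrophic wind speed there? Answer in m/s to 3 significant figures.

With the same pressure gradient and density, V_g ∝ 1/f ∝ 1/sin φ.
V₂ = V₁ · sin φ₁ / sin φ₂ = 35.0 × sin 64° / sin 31°
V₂ = 35.0 × 0.8988/0.5150 = 61.1 m/s

61.1 m/s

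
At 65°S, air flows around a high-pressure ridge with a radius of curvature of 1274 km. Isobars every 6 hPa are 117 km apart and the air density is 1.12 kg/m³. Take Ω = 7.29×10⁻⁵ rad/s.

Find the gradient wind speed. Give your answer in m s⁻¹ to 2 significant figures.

Coriolis parameter at 65°S:
f = 2Ω sin φ = 2 × 7.29×10⁻⁵ × sin 65° = 1.32×10⁻⁴ s⁻¹
Pressure gradient: |∂P/∂n| = 600 Pa / 117000 m = 5.13×10⁻³ Pa/m
Geostrophic speed: V_g = |∂P/∂n|/(fρ) = 5.13×10⁻³/(1.32×10⁻⁴ × 1.12) = 34.7 m/s
Around a high, pressure-gradient force acts outward with centrifugal, so Coriolis balances both:
fV = (1/ρ)|∂P/∂n| + V²/R  →  V² − fR·V + fR·V_g = 0
With fR = 1.32×10⁻⁴ × 1274×10³ m = 168 m/s:
V = [fR − √((fR)² − 4 fR V_g)]/2 = [168 − √(168² − 4×168×34.7)]/2 = 48.8 m/s
Supergeostrophic (V > V_g = 34.7 m/s), as expected around a high.

49 m s⁻¹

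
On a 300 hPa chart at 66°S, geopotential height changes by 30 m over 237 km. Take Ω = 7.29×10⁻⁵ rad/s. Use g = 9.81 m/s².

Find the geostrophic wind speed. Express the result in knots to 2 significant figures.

Coriolis parameter at 66°S:
f = 2Ω sin φ = 2 × 7.29×10⁻⁵ × sin 66° = 1.33×10⁻⁴ s⁻¹
Height gradient: |∂Z/∂n| = 30 m / 237000 m = 1.27×10⁻⁴
On a pressure surface, geostrophic balance gives V_g = (g/f)|∂Z/∂n|:
V_g = 9.81 × 1.27×10⁻⁴ / 1.33×10⁻⁴ = 9.32 m/s
Converting: 9.32 m/s × 1.944 = 18 knots

18 knots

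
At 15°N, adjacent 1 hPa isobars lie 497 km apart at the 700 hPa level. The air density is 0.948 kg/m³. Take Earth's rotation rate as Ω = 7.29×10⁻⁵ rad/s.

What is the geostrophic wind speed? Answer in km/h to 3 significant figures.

Coriolis parameter at 15°N:
f = 2Ω sin φ = 2 × 7.29×10⁻⁵ × sin 15° = 3.77×10⁻⁵ s⁻¹
Pressure gradient: |∂P/∂n| = 100 Pa / 497000 m = 2.01×10⁻⁴ Pa/m
Geostrophic balance (pressure-gradient force = Coriolis force):
V_g = (1/(fρ)) |∂P/∂n| = 2.01×10⁻⁴ / (3.77×10⁻⁵ × 0.948) = 5.62 m/s
Converting: 5.62 m/s × 3.6 = 20.2 km/h

20.2 km/h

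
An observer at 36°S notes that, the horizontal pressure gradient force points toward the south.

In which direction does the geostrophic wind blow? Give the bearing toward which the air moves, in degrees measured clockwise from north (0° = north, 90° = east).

090°

The pressure-gradient force points toward the south (bearing 180°).
Geostrophic balance: in the Southern Hemisphere the Coriolis force deflects motion to the left, so the geostrophic wind blows 90° to the left of the pressure-gradient force (low pressure on the right).
Rotating 180° by 90° counterclockwise gives 090° — the wind blows toward the east.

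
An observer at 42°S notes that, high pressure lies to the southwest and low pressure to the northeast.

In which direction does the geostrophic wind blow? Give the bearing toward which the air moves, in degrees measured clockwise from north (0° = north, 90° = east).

The pressure-gradient force points toward the northeast (bearing 045°).
Geostrophic balance: in the Southern Hemisphere the Coriolis force deflects motion to the left, so the geostrophic wind blows 90° to the left of the pressure-gradient force (low pressure on the right).
Rotating 045° by 90° counterclockwise gives 315° — the wind blows toward the northwest.

315°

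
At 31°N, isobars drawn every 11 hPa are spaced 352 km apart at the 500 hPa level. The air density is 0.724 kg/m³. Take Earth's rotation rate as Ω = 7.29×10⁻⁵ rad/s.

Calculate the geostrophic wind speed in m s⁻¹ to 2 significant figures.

Coriolis parameter at 31°N:
f = 2Ω sin φ = 2 × 7.29×10⁻⁵ × sin 31° = 7.51×10⁻⁵ s⁻¹
Pressure gradient: |∂P/∂n| = 1100 Pa / 352000 m = 3.12×10⁻³ Pa/m
Geostrophic balance (pressure-gradient force = Coriolis force):
V_g = (1/(fρ)) |∂P/∂n| = 3.12×10⁻³ / (7.51×10⁻⁵ × 0.724) = 57.5 m/s

57 m s⁻¹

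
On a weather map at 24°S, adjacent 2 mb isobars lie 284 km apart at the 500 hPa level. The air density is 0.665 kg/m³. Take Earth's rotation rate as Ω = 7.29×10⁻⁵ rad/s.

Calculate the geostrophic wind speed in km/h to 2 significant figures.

64 km/h

Coriolis parameter at 24°S:
f = 2Ω sin φ = 2 × 7.29×10⁻⁵ × sin 24° = 5.93×10⁻⁵ s⁻¹
Pressure gradient: |∂P/∂n| = 200 Pa / 284000 m = 7.04×10⁻⁴ Pa/m
Geostrophic balance (pressure-gradient force = Coriolis force):
V_g = (1/(fρ)) |∂P/∂n| = 7.04×10⁻⁴ / (5.93×10⁻⁵ × 0.665) = 17.9 m/s
Converting: 17.9 m/s × 3.6 = 64 km/h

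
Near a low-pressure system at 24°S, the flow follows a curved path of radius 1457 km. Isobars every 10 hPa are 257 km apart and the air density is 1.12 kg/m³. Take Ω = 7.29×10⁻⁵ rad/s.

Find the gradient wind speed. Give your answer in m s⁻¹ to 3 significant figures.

Coriolis parameter at 24°S:
f = 2Ω sin φ = 2 × 7.29×10⁻⁵ × sin 24° = 5.93×10⁻⁵ s⁻¹
Pressure gradient: |∂P/∂n| = 1000 Pa / 257000 m = 3.89×10⁻³ Pa/m
Geostrophic speed: V_g = |∂P/∂n|/(fρ) = 3.89×10⁻³/(5.93×10⁻⁵ × 1.12) = 58.6 m/s
Around a low, centrifugal force acts outward with Coriolis, so pressure-gradient force balances both:
(1/ρ)|∂P/∂n| = fV + V²/R  →  V² + fR·V − fR·V_g = 0
With fR = 5.93×10⁻⁵ × 1457×10³ m = 86.4 m/s:
V = [−fR + √((fR)² + 4 fR V_g)]/2 = [−86.4 + √(86.4² + 4×86.4×58.6)]/2 = 40 m/s
Subgeostrophic (V < V_g = 58.6 m/s), as expected around a low.

40.0 m s⁻¹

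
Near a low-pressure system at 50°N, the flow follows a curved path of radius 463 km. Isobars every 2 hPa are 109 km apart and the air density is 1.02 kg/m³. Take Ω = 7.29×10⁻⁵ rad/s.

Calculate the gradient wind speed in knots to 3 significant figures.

25.1 knots

Coriolis parameter at 50°N:
f = 2Ω sin φ = 2 × 7.29×10⁻⁵ × sin 50° = 1.12×10⁻⁴ s⁻¹
Pressure gradient: |∂P/∂n| = 200 Pa / 109000 m = 1.83×10⁻³ Pa/m
Geostrophic speed: V_g = |∂P/∂n|/(fρ) = 1.83×10⁻³/(1.12×10⁻⁴ × 1.02) = 16.1 m/s
Around a low, centrifugal force acts outward with Coriolis, so pressure-gradient force balances both:
(1/ρ)|∂P/∂n| = fV + V²/R  →  V² + fR·V − fR·V_g = 0
With fR = 1.12×10⁻⁴ × 463×10³ m = 51.7 m/s:
V = [−fR + √((fR)² + 4 fR V_g)]/2 = [−51.7 + √(51.7² + 4×51.7×16.1)]/2 = 12.9 m/s
Subgeostrophic (V < V_g = 16.1 m/s), as expected around a low.
Converting: 12.9 m/s × 1.944 = 25.1 knots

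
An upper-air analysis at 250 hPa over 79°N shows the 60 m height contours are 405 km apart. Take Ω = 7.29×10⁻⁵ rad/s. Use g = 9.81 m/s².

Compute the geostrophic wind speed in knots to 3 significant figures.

Coriolis parameter at 79°N:
f = 2Ω sin φ = 2 × 7.29×10⁻⁵ × sin 79° = 1.43×10⁻⁴ s⁻¹
Height gradient: |∂Z/∂n| = 60 m / 405000 m = 1.48×10⁻⁴
On a pressure surface, geostrophic balance gives V_g = (g/f)|∂Z/∂n|:
V_g = 9.81 × 1.48×10⁻⁴ / 1.43×10⁻⁴ = 10.2 m/s
Converting: 10.2 m/s × 1.944 = 19.7 knots

19.7 knots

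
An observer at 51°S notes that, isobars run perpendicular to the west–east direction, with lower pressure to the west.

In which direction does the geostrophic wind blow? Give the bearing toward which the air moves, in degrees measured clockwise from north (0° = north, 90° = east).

180°

The pressure-gradient force points toward the west (bearing 270°).
Geostrophic balance: in the Southern Hemisphere the Coriolis force deflects motion to the left, so the geostrophic wind blows 90° to the left of the pressure-gradient force (low pressure on the right).
Rotating 270° by 90° counterclockwise gives 180° — the wind blows toward the south.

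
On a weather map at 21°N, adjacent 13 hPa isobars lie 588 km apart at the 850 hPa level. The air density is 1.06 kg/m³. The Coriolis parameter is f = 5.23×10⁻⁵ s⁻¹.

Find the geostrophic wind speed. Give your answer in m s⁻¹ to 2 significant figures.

40 m s⁻¹

Pressure gradient: |∂P/∂n| = 1300 Pa / 588000 m = 2.21×10⁻³ Pa/m
Geostrophic balance (pressure-gradient force = Coriolis force):
V_g = (1/(fρ)) |∂P/∂n| = 2.21×10⁻³ / (5.23×10⁻⁵ × 1.06) = 39.9 m/s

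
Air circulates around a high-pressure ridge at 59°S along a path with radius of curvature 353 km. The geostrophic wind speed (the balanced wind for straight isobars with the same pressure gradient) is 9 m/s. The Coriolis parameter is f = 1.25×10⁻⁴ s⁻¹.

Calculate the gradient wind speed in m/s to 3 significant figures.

12.6 m/s

Around a high, pressure-gradient force acts outward with centrifugal, so Coriolis balances both:
fV = (1/ρ)|∂P/∂n| + V²/R  →  V² − fR·V + fR·V_g = 0
With fR = 1.25×10⁻⁴ × 353×10³ m = 44.1 m/s:
V = [fR − √((fR)² − 4 fR V_g)]/2 = [44.1 − √(44.1² − 4×44.1×9)]/2 = 12.6 m/s
Supergeostrophic (V > V_g = 9 m/s), as expected around a high.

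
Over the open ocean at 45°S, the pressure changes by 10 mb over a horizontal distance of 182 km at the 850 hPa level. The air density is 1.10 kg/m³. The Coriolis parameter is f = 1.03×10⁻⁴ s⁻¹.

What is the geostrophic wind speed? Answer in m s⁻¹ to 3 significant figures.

Pressure gradient: |∂P/∂n| = 1000 Pa / 182000 m = 5.49×10⁻³ Pa/m
Geostrophic balance (pressure-gradient force = Coriolis force):
V_g = (1/(fρ)) |∂P/∂n| = 5.49×10⁻³ / (1.03×10⁻⁴ × 1.10) = 48.5 m/s

48.5 m s⁻¹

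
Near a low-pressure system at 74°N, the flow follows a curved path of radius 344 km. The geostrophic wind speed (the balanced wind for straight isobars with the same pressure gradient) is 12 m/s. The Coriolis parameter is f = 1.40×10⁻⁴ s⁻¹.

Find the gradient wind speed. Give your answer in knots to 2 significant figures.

19 knots

Around a low, centrifugal force acts outward with Coriolis, so pressure-gradient force balances both:
(1/ρ)|∂P/∂n| = fV + V²/R  →  V² + fR·V − fR·V_g = 0
With fR = 1.40×10⁻⁴ × 344×10³ m = 48.2 m/s:
V = [−fR + √((fR)² + 4 fR V_g)]/2 = [−48.2 + √(48.2² + 4×48.2×12)]/2 = 9.95 m/s
Subgeostrophic (V < V_g = 12 m/s), as expected around a low.
Converting: 9.95 m/s × 1.944 = 19 knots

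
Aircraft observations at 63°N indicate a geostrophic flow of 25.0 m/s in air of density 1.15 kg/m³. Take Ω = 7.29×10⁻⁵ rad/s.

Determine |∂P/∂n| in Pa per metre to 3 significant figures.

3.73×10⁻³ Pa/m

Coriolis parameter at 63°N:
f = 2Ω sin φ = 2 × 7.29×10⁻⁵ × sin 63° = 1.30×10⁻⁴ s⁻¹
Geostrophic balance rearranged: |∂P/∂n| = f ρ V_g
|∂P/∂n| = 1.30×10⁻⁴ × 1.15 × 25.0 = 3.73×10⁻³ Pa/m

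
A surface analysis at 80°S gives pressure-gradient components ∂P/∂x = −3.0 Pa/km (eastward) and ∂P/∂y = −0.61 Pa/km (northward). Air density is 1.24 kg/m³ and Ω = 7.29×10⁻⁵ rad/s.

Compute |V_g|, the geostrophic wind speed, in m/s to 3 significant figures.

Coriolis parameter at 80°S:
f = 2Ω sin φ = 2 × 7.29×10⁻⁵ × sin 80° = 1.44×10⁻⁴ s⁻¹
In the Southern Hemisphere f is negative: f = −1.44×10⁻⁴ s⁻¹.
Component geostrophic relations (x east, y north):
u_g = −(1/(fρ)) ∂P/∂y,  v_g = (1/(fρ)) ∂P/∂x
u_g = −(−0.61×10⁻³)/(−1.44×10⁻⁴ × 1.24) = −3.43 m/s;  v_g = (−3.0×10⁻³)/(−1.44×10⁻⁴ × 1.24) = 16.8 m/s
|V_g| = √(u_g² + v_g²) = 17.2 m/s

17.2 m/s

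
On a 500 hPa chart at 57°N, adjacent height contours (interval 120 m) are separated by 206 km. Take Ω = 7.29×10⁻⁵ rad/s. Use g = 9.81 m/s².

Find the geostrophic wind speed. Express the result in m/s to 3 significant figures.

Coriolis parameter at 57°N:
f = 2Ω sin φ = 2 × 7.29×10⁻⁵ × sin 57° = 1.22×10⁻⁴ s⁻¹
Height gradient: |∂Z/∂n| = 120 m / 206000 m = 5.83×10⁻⁴
On a pressure surface, geostrophic balance gives V_g = (g/f)|∂Z/∂n|:
V_g = 9.81 × 5.83×10⁻⁴ / 1.22×10⁻⁴ = 46.7 m/s

46.7 m/s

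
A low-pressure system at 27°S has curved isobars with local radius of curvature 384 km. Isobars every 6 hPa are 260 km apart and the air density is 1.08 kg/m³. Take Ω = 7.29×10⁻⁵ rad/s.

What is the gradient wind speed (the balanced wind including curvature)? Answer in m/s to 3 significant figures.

Coriolis parameter at 27°S:
f = 2Ω sin φ = 2 × 7.29×10⁻⁵ × sin 27° = 6.62×10⁻⁵ s⁻¹
Pressure gradient: |∂P/∂n| = 600 Pa / 260000 m = 2.31×10⁻³ Pa/m
Geostrophic speed: V_g = |∂P/∂n|/(fρ) = 2.31×10⁻³/(6.62×10⁻⁵ × 1.08) = 32.3 m/s
Around a low, centrifugal force acts outward with Coriolis, so pressure-gradient force balances both:
(1/ρ)|∂P/∂n| = fV + V²/R  →  V² + fR·V − fR·V_g = 0
With fR = 6.62×10⁻⁵ × 384×10³ m = 25.4 m/s:
V = [−fR + √((fR)² + 4 fR V_g)]/2 = [−25.4 + √(25.4² + 4×25.4×32.3)]/2 = 18.6 m/s
Subgeostrophic (V < V_g = 32.3 m/s), as expected around a low.

18.6 m/s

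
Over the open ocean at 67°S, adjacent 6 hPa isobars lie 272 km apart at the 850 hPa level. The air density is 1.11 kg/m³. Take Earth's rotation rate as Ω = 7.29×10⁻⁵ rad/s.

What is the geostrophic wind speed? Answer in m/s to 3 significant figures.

14.8 m/s

Coriolis parameter at 67°S:
f = 2Ω sin φ = 2 × 7.29×10⁻⁵ × sin 67° = 1.34×10⁻⁴ s⁻¹
Pressure gradient: |∂P/∂n| = 600 Pa / 272000 m = 2.21×10⁻³ Pa/m
Geostrophic balance (pressure-gradient force = Coriolis force):
V_g = (1/(fρ)) |∂P/∂n| = 2.21×10⁻³ / (1.34×10⁻⁴ × 1.11) = 14.8 m/s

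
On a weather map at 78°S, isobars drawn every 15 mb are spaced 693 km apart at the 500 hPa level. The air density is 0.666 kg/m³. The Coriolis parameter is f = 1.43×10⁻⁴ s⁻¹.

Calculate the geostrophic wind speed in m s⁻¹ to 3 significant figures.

Pressure gradient: |∂P/∂n| = 1500 Pa / 693000 m = 2.16×10⁻³ Pa/m
Geostrophic balance (pressure-gradient force = Coriolis force):
V_g = (1/(fρ)) |∂P/∂n| = 2.16×10⁻³ / (1.43×10⁻⁴ × 0.666) = 22.7 m/s

22.7 m s⁻¹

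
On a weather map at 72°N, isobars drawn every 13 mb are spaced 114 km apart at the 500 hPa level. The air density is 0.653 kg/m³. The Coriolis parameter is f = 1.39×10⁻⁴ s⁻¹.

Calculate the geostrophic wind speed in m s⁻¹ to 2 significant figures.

130 m s⁻¹

Pressure gradient: |∂P/∂n| = 1300 Pa / 114000 m = 1.14×10⁻² Pa/m
Geostrophic balance (pressure-gradient force = Coriolis force):
V_g = (1/(fρ)) |∂P/∂n| = 1.14×10⁻² / (1.39×10⁻⁴ × 0.653) = 126 m/s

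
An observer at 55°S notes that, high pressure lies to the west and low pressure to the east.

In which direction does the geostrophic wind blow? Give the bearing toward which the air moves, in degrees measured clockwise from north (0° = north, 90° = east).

The pressure-gradient force points toward the east (bearing 090°).
Geostrophic balance: in the Southern Hemisphere the Coriolis force deflects motion to the left, so the geostrophic wind blows 90° to the left of the pressure-gradient force (low pressure on the right).
Rotating 090° by 90° counterclockwise gives 000° — the wind blows toward the north.

000°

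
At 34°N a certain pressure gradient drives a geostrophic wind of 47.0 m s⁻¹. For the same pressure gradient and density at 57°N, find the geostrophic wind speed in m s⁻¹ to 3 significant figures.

31.3 m s⁻¹

With the same pressure gradient and density, V_g ∝ 1/f ∝ 1/sin φ.
V₂ = V₁ · sin φ₁ / sin φ₂ = 47.0 × sin 34° / sin 57°
V₂ = 47.0 × 0.5592/0.8387 = 31.3 m s⁻¹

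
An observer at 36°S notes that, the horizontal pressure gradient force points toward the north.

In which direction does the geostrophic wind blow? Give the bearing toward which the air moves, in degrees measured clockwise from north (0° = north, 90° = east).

The pressure-gradient force points toward the north (bearing 000°).
Geostrophic balance: in the Southern Hemisphere the Coriolis force deflects motion to the left, so the geostrophic wind blows 90° to the left of the pressure-gradient force (low pressure on the right).
Rotating 000° by 90° counterclockwise gives 270° — the wind blows toward the west.

270°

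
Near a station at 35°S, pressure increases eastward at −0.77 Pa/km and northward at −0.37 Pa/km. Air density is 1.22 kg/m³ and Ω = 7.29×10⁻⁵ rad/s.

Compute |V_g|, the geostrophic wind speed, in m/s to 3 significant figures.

8.37 m/s

Coriolis parameter at 35°S:
f = 2Ω sin φ = 2 × 7.29×10⁻⁵ × sin 35° = 8.36×10⁻⁵ s⁻¹
In the Southern Hemisphere f is negative: f = −8.36×10⁻⁵ s⁻¹.
Component geostrophic relations (x east, y north):
u_g = −(1/(fρ)) ∂P/∂y,  v_g = (1/(fρ)) ∂P/∂x
u_g = −(−0.37×10⁻³)/(−8.36×10⁻⁵ × 1.22) = −3.63 m/s;  v_g = (−0.77×10⁻³)/(−8.36×10⁻⁵ × 1.22) = 7.55 m/s
|V_g| = √(u_g² + v_g²) = 8.37 m/s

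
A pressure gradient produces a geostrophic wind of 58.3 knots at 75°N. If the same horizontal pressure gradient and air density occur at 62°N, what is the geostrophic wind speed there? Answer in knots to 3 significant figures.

63.8 knots

With the same pressure gradient and density, V_g ∝ 1/f ∝ 1/sin φ.
V₂ = V₁ · sin φ₁ / sin φ₂ = 58.3 × sin 75° / sin 62°
V₂ = 58.3 × 0.9659/0.8829 = 63.8 knots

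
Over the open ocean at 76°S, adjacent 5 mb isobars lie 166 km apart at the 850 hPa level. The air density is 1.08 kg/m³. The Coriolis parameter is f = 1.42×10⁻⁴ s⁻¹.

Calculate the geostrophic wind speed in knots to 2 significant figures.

Pressure gradient: |∂P/∂n| = 500 Pa / 166000 m = 3.01×10⁻³ Pa/m
Geostrophic balance (pressure-gradient force = Coriolis force):
V_g = (1/(fρ)) |∂P/∂n| = 3.01×10⁻³ / (1.42×10⁻⁴ × 1.08) = 19.6 m/s
Converting: 19.6 m/s × 1.944 = 38 knots

38 knots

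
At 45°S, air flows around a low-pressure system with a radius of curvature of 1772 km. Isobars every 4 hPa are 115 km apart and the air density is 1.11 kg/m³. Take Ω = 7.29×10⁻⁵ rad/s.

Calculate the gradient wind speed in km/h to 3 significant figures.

95.5 km/h

Coriolis parameter at 45°S:
f = 2Ω sin φ = 2 × 7.29×10⁻⁵ × sin 45° = 1.03×10⁻⁴ s⁻¹
Pressure gradient: |∂P/∂n| = 400 Pa / 115000 m = 3.48×10⁻³ Pa/m
Geostrophic speed: V_g = |∂P/∂n|/(fρ) = 3.48×10⁻³/(1.03×10⁻⁴ × 1.11) = 30.4 m/s
Around a low, centrifugal force acts outward with Coriolis, so pressure-gradient force balances both:
(1/ρ)|∂P/∂n| = fV + V²/R  →  V² + fR·V − fR·V_g = 0
With fR = 1.03×10⁻⁴ × 1772×10³ m = 183 m/s:
V = [−fR + √((fR)² + 4 fR V_g)]/2 = [−183 + √(183² + 4×183×30.4)]/2 = 26.5 m/s
Subgeostrophic (V < V_g = 30.4 m/s), as expected around a low.
Converting: 26.5 m/s × 3.6 = 95.5 km/h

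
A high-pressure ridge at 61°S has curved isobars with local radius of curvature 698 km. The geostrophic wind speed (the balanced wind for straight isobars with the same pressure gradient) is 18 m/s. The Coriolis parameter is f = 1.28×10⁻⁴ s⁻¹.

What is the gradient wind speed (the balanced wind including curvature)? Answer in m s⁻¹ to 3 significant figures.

Around a high, pressure-gradient force acts outward with centrifugal, so Coriolis balances both:
fV = (1/ρ)|∂P/∂n| + V²/R  →  V² − fR·V + fR·V_g = 0
With fR = 1.28×10⁻⁴ × 698×10³ m = 89.3 m/s:
V = [fR − √((fR)² − 4 fR V_g)]/2 = [89.3 − √(89.3² − 4×89.3×18)]/2 = 25 m/s
Supergeostrophic (V > V_g = 18 m/s), as expected around a high.

25.0 m s⁻¹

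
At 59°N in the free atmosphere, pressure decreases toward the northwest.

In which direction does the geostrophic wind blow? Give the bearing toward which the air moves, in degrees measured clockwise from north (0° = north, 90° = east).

The pressure-gradient force points toward the northwest (bearing 315°).
Geostrophic balance: in the Northern Hemisphere the Coriolis force deflects motion to the right, so the geostrophic wind blows 90° to the right of the pressure-gradient force (low pressure on the left).
Rotating 315° by 90° clockwise gives 045° — the wind blows toward the northeast.

045°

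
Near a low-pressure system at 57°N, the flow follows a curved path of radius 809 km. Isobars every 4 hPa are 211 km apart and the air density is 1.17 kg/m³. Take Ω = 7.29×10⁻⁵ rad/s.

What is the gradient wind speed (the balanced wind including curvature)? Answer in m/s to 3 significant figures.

11.8 m/s

Coriolis parameter at 57°N:
f = 2Ω sin φ = 2 × 7.29×10⁻⁵ × sin 57° = 1.22×10⁻⁴ s⁻¹
Pressure gradient: |∂P/∂n| = 400 Pa / 211000 m = 1.90×10⁻³ Pa/m
Geostrophic speed: V_g = |∂P/∂n|/(fρ) = 1.90×10⁻³/(1.22×10⁻⁴ × 1.17) = 13.3 m/s
Around a low, centrifugal force acts outward with Coriolis, so pressure-gradient force balances both:
(1/ρ)|∂P/∂n| = fV + V²/R  →  V² + fR·V − fR·V_g = 0
With fR = 1.22×10⁻⁴ × 809×10³ m = 98.9 m/s:
V = [−fR + √((fR)² + 4 fR V_g)]/2 = [−98.9 + √(98.9² + 4×98.9×13.3)]/2 = 11.8 m/s
Subgeostrophic (V < V_g = 13.3 m/s), as expected around a low.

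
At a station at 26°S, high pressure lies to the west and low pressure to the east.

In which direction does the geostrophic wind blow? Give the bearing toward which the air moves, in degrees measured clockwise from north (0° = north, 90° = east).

000°

The pressure-gradient force points toward the east (bearing 090°).
Geostrophic balance: in the Southern Hemisphere the Coriolis force deflects motion to the left, so the geostrophic wind blows 90° to the left of the pressure-gradient force (low pressure on the right).
Rotating 090° by 90° counterclockwise gives 000° — the wind blows toward the north.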